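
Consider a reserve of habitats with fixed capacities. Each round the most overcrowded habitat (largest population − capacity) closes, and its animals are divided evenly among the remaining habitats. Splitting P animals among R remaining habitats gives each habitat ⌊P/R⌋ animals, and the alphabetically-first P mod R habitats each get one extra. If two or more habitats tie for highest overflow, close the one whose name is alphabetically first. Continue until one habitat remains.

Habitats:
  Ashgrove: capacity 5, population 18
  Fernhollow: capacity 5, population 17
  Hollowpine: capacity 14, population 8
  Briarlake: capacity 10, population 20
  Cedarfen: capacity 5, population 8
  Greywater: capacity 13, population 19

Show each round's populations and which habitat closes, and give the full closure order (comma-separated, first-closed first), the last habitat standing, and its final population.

Closure order: Ashgrove, Fernhollow, Briarlake, Greywater, Cedarfen
Last habitat: Hollowpine with 90 animals

Round 1: Ashgrove=18 Briarlake=20 Cedarfen=8 Fernhollow=17 Greywater=19 Hollowpine=8 → close Ashgrove (overflow 13)
  18÷5 = 3 each, +1 to first 3
Round 2: Briarlake=24 Cedarfen=12 Fernhollow=21 Greywater=22 Hollowpine=11 → close Fernhollow (overflow 16)
  21÷4 = 5 each, +1 to first 1
Round 3: Briarlake=30 Cedarfen=17 Greywater=27 Hollowpine=16 → close Briarlake (overflow 20)
  30÷3 = 10 each, +1 to first 0
Round 4: Cedarfen=27 Greywater=37 Hollowpine=26 → close Greywater (overflow 24)
  37÷2 = 18 each, +1 to first 1
Round 5: Cedarfen=46 Hollowpine=44 → close Cedarfen (overflow 41)
  46÷1 = 46 each, +1 to first 0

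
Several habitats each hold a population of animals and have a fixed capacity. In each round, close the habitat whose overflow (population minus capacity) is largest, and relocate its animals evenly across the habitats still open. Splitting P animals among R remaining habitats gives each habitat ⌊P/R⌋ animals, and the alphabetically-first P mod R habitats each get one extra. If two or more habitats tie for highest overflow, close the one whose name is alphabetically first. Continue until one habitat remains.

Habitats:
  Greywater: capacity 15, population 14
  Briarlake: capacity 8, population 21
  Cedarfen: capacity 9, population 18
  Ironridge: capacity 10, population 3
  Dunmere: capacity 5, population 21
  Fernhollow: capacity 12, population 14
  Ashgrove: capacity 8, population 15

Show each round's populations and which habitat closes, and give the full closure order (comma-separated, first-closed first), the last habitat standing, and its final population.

Closure order: Dunmere, Briarlake, Cedarfen, Ashgrove, Fernhollow, Greywater
Last habitat: Ironridge with 106 animals

Round 1: Ashgrove=15 Briarlake=21 Cedarfen=18 Dunmere=21 Fernhollow=14 Greywater=14 Ironridge=3 → close Dunmere (overflow 16)
  21÷6 = 3 each, +1 to first 3
Round 2: Ashgrove=19 Briarlake=25 Cedarfen=22 Fernhollow=17 Greywater=17 Ironridge=6 → close Briarlake (overflow 17)
  25÷5 = 5 each, +1 to first 0
Round 3: Ashgrove=24 Cedarfen=27 Fernhollow=22 Greywater=22 Ironridge=11 → close Cedarfen (overflow 18)
  27÷4 = 6 each, +1 to first 3
Round 4: Ashgrove=31 Fernhollow=29 Greywater=29 Ironridge=17 → close Ashgrove (overflow 23)
  31÷3 = 10 each, +1 to first 1
Round 5: Fernhollow=40 Greywater=39 Ironridge=27 → close Fernhollow (overflow 28)
  40÷2 = 20 each, +1 to first 0
Round 6: Greywater=59 Ironridge=47 → close Greywater (overflow 44)
  59÷1 = 59 each, +1 to first 0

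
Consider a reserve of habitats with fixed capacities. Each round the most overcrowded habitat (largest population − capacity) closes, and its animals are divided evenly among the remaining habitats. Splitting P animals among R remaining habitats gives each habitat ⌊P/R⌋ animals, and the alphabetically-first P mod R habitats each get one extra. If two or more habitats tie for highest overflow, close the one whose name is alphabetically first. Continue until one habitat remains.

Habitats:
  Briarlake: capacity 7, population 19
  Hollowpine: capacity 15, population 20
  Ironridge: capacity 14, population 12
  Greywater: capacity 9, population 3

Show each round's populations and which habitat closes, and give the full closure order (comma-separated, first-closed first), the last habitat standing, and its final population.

Closure order: Briarlake, Hollowpine, Ironridge
Last habitat: Greywater with 54 animals

Round 1: Briarlake=19 Greywater=3 Hollowpine=20 Ironridge=12 → close Briarlake (overflow 12)
  19÷3 = 6 each, +1 to first 1
Round 2: Greywater=10 Hollowpine=26 Ironridge=18 → close Hollowpine (overflow 11)
  26÷2 = 13 each, +1 to first 0
Round 3: Greywater=23 Ironridge=31 → close Ironridge (overflow 17)
  31÷1 = 31 each, +1 to first 0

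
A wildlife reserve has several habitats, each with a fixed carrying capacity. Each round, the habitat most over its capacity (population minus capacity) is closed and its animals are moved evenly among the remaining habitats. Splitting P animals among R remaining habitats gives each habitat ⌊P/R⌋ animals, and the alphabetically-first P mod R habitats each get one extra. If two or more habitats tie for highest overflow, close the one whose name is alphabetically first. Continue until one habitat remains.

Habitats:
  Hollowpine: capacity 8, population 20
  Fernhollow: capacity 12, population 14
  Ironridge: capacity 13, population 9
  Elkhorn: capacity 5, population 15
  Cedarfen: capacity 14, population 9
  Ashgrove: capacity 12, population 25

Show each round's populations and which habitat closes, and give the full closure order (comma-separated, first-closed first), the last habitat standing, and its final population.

Closure order: Ashgrove, Hollowpine, Elkhorn, Fernhollow, Cedarfen
Last habitat: Ironridge with 92 animals

Round 1: Ashgrove=25 Cedarfen=9 Elkhorn=15 Fernhollow=14 Hollowpine=20 Ironridge=9 → close Ashgrove (overflow 13)
  25÷5 = 5 each, +1 to first 0
Round 2: Cedarfen=14 Elkhorn=20 Fernhollow=19 Hollowpine=25 Ironridge=14 → close Hollowpine (overflow 17)
  25÷4 = 6 each, +1 to first 1
Round 3: Cedarfen=21 Elkhorn=26 Fernhollow=25 Ironridge=20 → close Elkhorn (overflow 21)
  26÷3 = 8 each, +1 to first 2
Round 4: Cedarfen=30 Fernhollow=34 Ironridge=28 → close Fernhollow (overflow 22)
  34÷2 = 17 each, +1 to first 0
Round 5: Cedarfen=47 Ironridge=45 → close Cedarfen (overflow 33)
  47÷1 = 47 each, +1 to first 0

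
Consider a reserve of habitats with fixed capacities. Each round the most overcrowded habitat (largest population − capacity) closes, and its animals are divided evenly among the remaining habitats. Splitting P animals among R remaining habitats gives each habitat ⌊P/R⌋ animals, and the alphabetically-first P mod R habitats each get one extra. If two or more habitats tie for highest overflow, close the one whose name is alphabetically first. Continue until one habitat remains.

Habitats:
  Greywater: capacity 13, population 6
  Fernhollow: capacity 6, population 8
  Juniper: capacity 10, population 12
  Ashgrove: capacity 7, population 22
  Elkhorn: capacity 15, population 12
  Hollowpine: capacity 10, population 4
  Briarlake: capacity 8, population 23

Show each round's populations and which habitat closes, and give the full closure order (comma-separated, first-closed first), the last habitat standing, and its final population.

Closure order: Ashgrove, Briarlake, Fernhollow, Juniper, Elkhorn, Greywater
Last habitat: Hollowpine with 87 animals

Round 1: Ashgrove=22 Briarlake=23 Elkhorn=12 Fernhollow=8 Greywater=6 Hollowpine=4 Juniper=12 → close Ashgrove (overflow 15)
  22÷6 = 3 each, +1 to first 4
Round 2: Briarlake=27 Elkhorn=16 Fernhollow=12 Greywater=10 Hollowpine=7 Juniper=15 → close Briarlake (overflow 19)
  27÷5 = 5 each, +1 to first 2
Round 3: Elkhorn=22 Fernhollow=18 Greywater=15 Hollowpine=12 Juniper=20 → close Fernhollow (overflow 12)
  18÷4 = 4 each, +1 to first 2
Round 4: Elkhorn=27 Greywater=20 Hollowpine=16 Juniper=24 → close Juniper (overflow 14)
  24÷3 = 8 each, +1 to first 0
Round 5: Elkhorn=35 Greywater=28 Hollowpine=24 → close Elkhorn (overflow 20)
  35÷2 = 17 each, +1 to first 1
Round 6: Greywater=46 Hollowpine=41 → close Greywater (overflow 33)
  46÷1 = 46 each, +1 to first 0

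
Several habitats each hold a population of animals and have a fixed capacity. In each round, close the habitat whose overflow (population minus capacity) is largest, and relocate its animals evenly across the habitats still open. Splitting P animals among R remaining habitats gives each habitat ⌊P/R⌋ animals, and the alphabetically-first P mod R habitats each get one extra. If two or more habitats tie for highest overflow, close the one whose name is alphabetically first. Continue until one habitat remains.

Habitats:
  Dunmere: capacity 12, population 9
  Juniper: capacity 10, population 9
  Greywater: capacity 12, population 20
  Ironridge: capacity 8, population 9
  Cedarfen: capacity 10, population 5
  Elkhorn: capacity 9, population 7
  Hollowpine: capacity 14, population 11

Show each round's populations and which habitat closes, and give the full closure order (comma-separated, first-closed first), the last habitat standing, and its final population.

Closure order: Greywater, Ironridge, Dunmere, Juniper, Elkhorn, Cedarfen
Last habitat: Hollowpine with 70 animals

Round 1: Cedarfen=5 Dunmere=9 Elkhorn=7 Greywater=20 Hollowpine=11 Ironridge=9 Juniper=9 → close Greywater (overflow 8)
  20÷6 = 3 each, +1 to first 2
Round 2: Cedarfen=9 Dunmere=13 Elkhorn=10 Hollowpine=14 Ironridge=12 Juniper=12 → close Ironridge (overflow 4)
  12÷5 = 2 each, +1 to first 2
Round 3: Cedarfen=12 Dunmere=16 Elkhorn=12 Hollowpine=16 Juniper=14 → close Dunmere (overflow 4)
  16÷4 = 4 each, +1 to first 0
Round 4: Cedarfen=16 Elkhorn=16 Hollowpine=20 Juniper=18 → close Juniper (overflow 8)
  18÷3 = 6 each, +1 to first 0
Round 5: Cedarfen=22 Elkhorn=22 Hollowpine=26 → close Elkhorn (overflow 13)
  22÷2 = 11 each, +1 to first 0
Round 6: Cedarfen=33 Hollowpine=37 → close Cedarfen (overflow 23)
  33÷1 = 33 each, +1 to first 0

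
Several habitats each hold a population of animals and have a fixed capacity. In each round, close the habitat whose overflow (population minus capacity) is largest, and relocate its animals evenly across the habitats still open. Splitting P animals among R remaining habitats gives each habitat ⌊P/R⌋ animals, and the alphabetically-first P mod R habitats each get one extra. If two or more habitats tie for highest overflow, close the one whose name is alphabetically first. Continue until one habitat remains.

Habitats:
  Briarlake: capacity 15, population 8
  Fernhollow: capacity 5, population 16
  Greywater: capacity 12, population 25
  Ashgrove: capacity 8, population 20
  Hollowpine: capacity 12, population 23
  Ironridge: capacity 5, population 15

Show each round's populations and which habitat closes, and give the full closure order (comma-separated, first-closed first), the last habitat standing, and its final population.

Round 1: Ashgrove=20 Briarlake=8 Fernhollow=16 Greywater=25 Hollowpine=23 Ironridge=15 → close Greywater (overflow 13)
  25÷5 = 5 each, +1 to first 0
Round 2: Ashgrove=25 Briarlake=13 Fernhollow=21 Hollowpine=28 Ironridge=20 → close Ashgrove (overflow 17)
  25÷4 = 6 each, +1 to first 1
Round 3: Briarlake=20 Fernhollow=27 Hollowpine=34 Ironridge=26 → close Fernhollow (overflow 22)
  27÷3 = 9 each, +1 to first 0
Round 4: Briarlake=29 Hollowpine=43 Ironridge=35 → close Hollowpine (overflow 31)
  43÷2 = 21 each, +1 to first 1
Round 5: Briarlake=51 Ironridge=56 → close Ironridge (overflow 51)
  56÷1 = 56 each, +1 to first 0

Closure order: Greywater, Ashgrove, Fernhollow, Hollowpine, Ironridge
Last habitat: Briarlake with 107 animals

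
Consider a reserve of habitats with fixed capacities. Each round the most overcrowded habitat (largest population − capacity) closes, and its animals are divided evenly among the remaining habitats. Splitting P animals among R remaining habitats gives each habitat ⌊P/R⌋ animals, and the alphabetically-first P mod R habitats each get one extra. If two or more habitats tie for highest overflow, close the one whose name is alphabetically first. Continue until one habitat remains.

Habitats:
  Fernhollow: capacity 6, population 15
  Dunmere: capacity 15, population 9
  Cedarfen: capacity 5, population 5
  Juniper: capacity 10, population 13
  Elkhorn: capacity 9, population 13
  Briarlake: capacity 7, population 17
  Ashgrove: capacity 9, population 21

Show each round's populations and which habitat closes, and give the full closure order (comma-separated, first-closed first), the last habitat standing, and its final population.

Closure order: Ashgrove, Briarlake, Fernhollow, Elkhorn, Cedarfen, Juniper
Last habitat: Dunmere with 93 animals

Round 1: Ashgrove=21 Briarlake=17 Cedarfen=5 Dunmere=9 Elkhorn=13 Fernhollow=15 Juniper=13 → close Ashgrove (overflow 12)
  21÷6 = 3 each, +1 to first 3
Round 2: Briarlake=21 Cedarfen=9 Dunmere=13 Elkhorn=16 Fernhollow=18 Juniper=16 → close Briarlake (overflow 14)
  21÷5 = 4 each, +1 to first 1
Round 3: Cedarfen=14 Dunmere=17 Elkhorn=20 Fernhollow=22 Juniper=20 → close Fernhollow (overflow 16)
  22÷4 = 5 each, +1 to first 2
Round 4: Cedarfen=20 Dunmere=23 Elkhorn=25 Juniper=25 → close Elkhorn (overflow 16)
  25÷3 = 8 each, +1 to first 1
Round 5: Cedarfen=29 Dunmere=31 Juniper=33 → close Cedarfen (overflow 24)
  29÷2 = 14 each, +1 to first 1
Round 6: Dunmere=46 Juniper=47 → close Juniper (overflow 37)
  47÷1 = 47 each, +1 to first 0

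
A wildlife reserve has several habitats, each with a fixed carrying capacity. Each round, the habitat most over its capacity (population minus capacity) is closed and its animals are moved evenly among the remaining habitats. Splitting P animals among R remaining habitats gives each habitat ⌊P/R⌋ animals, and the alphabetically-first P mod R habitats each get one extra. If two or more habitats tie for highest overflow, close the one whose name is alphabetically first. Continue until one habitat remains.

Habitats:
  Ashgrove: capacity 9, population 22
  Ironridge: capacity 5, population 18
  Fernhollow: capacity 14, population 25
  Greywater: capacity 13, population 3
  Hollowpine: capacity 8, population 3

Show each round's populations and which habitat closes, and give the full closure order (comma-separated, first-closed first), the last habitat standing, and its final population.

Closure order: Ashgrove, Ironridge, Fernhollow, Hollowpine
Last habitat: Greywater with 71 animals

Round 1: Ashgrove=22 Fernhollow=25 Greywater=3 Hollowpine=3 Ironridge=18 → close Ashgrove (overflow 13)
  22÷4 = 5 each, +1 to first 2
Round 2: Fernhollow=31 Greywater=9 Hollowpine=8 Ironridge=23 → close Ironridge (overflow 18)
  23÷3 = 7 each, +1 to first 2
Round 3: Fernhollow=39 Greywater=17 Hollowpine=15 → close Fernhollow (overflow 25)
  39÷2 = 19 each, +1 to first 1
Round 4: Greywater=37 Hollowpine=34 → close Hollowpine (overflow 26)
  34÷1 = 34 each, +1 to first 0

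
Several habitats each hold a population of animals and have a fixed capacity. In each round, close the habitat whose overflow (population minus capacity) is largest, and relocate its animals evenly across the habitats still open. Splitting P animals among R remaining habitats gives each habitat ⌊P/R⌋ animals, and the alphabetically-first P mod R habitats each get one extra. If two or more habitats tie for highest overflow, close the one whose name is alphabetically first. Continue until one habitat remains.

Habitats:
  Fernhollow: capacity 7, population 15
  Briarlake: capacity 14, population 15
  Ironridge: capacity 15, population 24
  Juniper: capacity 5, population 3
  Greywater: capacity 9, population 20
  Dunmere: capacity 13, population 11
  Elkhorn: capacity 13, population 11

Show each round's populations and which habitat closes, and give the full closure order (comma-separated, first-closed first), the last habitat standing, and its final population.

Closure order: Greywater, Ironridge, Fernhollow, Briarlake, Dunmere, Elkhorn
Last habitat: Juniper with 99 animals

Round 1: Briarlake=15 Dunmere=11 Elkhorn=11 Fernhollow=15 Greywater=20 Ironridge=24 Juniper=3 → close Greywater (overflow 11)
  20÷6 = 3 each, +1 to first 2
Round 2: Briarlake=19 Dunmere=15 Elkhorn=14 Fernhollow=18 Ironridge=27 Juniper=6 → close Ironridge (overflow 12)
  27÷5 = 5 each, +1 to first 2
Round 3: Briarlake=25 Dunmere=21 Elkhorn=19 Fernhollow=23 Juniper=11 → close Fernhollow (overflow 16)
  23÷4 = 5 each, +1 to first 3
Round 4: Briarlake=31 Dunmere=27 Elkhorn=25 Juniper=16 → close Briarlake (overflow 17)
  31÷3 = 10 each, +1 to first 1
Round 5: Dunmere=38 Elkhorn=35 Juniper=26 → close Dunmere (overflow 25)
  38÷2 = 19 each, +1 to first 0
Round 6: Elkhorn=54 Juniper=45 → close Elkhorn (overflow 41)
  54÷1 = 54 each, +1 to first 0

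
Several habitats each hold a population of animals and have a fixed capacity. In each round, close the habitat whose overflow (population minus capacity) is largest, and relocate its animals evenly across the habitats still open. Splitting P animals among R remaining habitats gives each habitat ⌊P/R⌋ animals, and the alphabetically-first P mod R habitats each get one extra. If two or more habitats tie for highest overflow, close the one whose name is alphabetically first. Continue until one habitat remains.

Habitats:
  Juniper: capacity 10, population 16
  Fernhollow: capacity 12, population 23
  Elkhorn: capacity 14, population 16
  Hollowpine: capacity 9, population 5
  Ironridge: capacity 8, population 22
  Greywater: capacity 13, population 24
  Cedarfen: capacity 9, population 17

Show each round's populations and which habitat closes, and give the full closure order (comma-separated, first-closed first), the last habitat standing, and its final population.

Round 1: Cedarfen=17 Elkhorn=16 Fernhollow=23 Greywater=24 Hollowpine=5 Ironridge=22 Juniper=16 → close Ironridge (overflow 14)
  22÷6 = 3 each, +1 to first 4
Round 2: Cedarfen=21 Elkhorn=20 Fernhollow=27 Greywater=28 Hollowpine=8 Juniper=19 → close Fernhollow (overflow 15)
  27÷5 = 5 each, +1 to first 2
Round 3: Cedarfen=27 Elkhorn=26 Greywater=33 Hollowpine=13 Juniper=24 → close Greywater (overflow 20)
  33÷4 = 8 each, +1 to first 1
Round 4: Cedarfen=36 Elkhorn=34 Hollowpine=21 Juniper=32 → close Cedarfen (overflow 27)
  36÷3 = 12 each, +1 to first 0
Round 5: Elkhorn=46 Hollowpine=33 Juniper=44 → close Juniper (overflow 34)
  44÷2 = 22 each, +1 to first 0
Round 6: Elkhorn=68 Hollowpine=55 → close Elkhorn (overflow 54)
  68÷1 = 68 each, +1 to first 0

Closure order: Ironridge, Fernhollow, Greywater, Cedarfen, Juniper, Elkhorn
Last habitat: Hollowpine with 123 animals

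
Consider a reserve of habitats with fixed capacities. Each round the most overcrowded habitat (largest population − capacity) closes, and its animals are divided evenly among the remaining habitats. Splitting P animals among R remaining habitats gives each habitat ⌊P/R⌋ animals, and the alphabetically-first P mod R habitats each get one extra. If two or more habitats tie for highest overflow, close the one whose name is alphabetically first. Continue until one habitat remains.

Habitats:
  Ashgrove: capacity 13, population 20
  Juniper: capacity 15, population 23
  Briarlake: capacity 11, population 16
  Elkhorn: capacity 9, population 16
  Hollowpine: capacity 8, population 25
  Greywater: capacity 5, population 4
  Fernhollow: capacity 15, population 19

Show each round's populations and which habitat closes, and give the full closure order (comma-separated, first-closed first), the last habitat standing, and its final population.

Round 1: Ashgrove=20 Briarlake=16 Elkhorn=16 Fernhollow=19 Greywater=4 Hollowpine=25 Juniper=23 → close Hollowpine (overflow 17)
  25÷6 = 4 each, +1 to first 1
Round 2: Ashgrove=25 Briarlake=20 Elkhorn=20 Fernhollow=23 Greywater=8 Juniper=27 → close Ashgrove (overflow 12)
  25÷5 = 5 each, +1 to first 0
Round 3: Briarlake=25 Elkhorn=25 Fernhollow=28 Greywater=13 Juniper=32 → close Juniper (overflow 17)
  32÷4 = 8 each, +1 to first 0
Round 4: Briarlake=33 Elkhorn=33 Fernhollow=36 Greywater=21 → close Elkhorn (overflow 24)
  33÷3 = 11 each, +1 to first 0
Round 5: Briarlake=44 Fernhollow=47 Greywater=32 → close Briarlake (overflow 33)
  44÷2 = 22 each, +1 to first 0
Round 6: Fernhollow=69 Greywater=54 → close Fernhollow (overflow 54)
  69÷1 = 69 each, +1 to first 0

Closure order: Hollowpine, Ashgrove, Juniper, Elkhorn, Briarlake, Fernhollow
Last habitat: Greywater with 123 animals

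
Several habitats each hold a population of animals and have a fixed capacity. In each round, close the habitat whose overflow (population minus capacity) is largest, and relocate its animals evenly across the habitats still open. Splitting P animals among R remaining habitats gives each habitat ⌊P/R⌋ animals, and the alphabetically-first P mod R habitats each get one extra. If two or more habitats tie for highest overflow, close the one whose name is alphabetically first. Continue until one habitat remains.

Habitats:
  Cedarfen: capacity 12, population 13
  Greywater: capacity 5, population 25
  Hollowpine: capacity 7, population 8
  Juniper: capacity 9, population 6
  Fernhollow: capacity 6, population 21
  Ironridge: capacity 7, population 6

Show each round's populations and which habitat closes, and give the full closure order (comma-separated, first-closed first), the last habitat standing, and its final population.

Closure order: Greywater, Fernhollow, Cedarfen, Hollowpine, Ironridge
Last habitat: Juniper with 79 animals

Round 1: Cedarfen=13 Fernhollow=21 Greywater=25 Hollowpine=8 Ironridge=6 Juniper=6 → close Greywater (overflow 20)
  25÷5 = 5 each, +1 to first 0
Round 2: Cedarfen=18 Fernhollow=26 Hollowpine=13 Ironridge=11 Juniper=11 → close Fernhollow (overflow 20)
  26÷4 = 6 each, +1 to first 2
Round 3: Cedarfen=25 Hollowpine=20 Ironridge=17 Juniper=17 → close Cedarfen (overflow 13)
  25÷3 = 8 each, +1 to first 1
Round 4: Hollowpine=29 Ironridge=25 Juniper=25 → close Hollowpine (overflow 22)
  29÷2 = 14 each, +1 to first 1
Round 5: Ironridge=40 Juniper=39 → close Ironridge (overflow 33)
  40÷1 = 40 each, +1 to first 0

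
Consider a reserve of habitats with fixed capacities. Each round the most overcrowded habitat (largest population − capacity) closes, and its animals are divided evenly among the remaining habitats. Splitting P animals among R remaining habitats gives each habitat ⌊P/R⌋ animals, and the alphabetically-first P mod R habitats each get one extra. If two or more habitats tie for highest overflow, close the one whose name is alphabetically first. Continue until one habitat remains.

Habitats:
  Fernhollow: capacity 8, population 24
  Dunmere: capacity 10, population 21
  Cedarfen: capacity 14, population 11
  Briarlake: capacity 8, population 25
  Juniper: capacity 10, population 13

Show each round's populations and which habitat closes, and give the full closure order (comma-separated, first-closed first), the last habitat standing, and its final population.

Closure order: Briarlake, Fernhollow, Dunmere, Juniper
Last habitat: Cedarfen with 94 animals

Round 1: Briarlake=25 Cedarfen=11 Dunmere=21 Fernhollow=24 Juniper=13 → close Briarlake (overflow 17)
  25÷4 = 6 each, +1 to first 1
Round 2: Cedarfen=18 Dunmere=27 Fernhollow=30 Juniper=19 → close Fernhollow (overflow 22)
  30÷3 = 10 each, +1 to first 0
Round 3: Cedarfen=28 Dunmere=37 Juniper=29 → close Dunmere (overflow 27)
  37÷2 = 18 each, +1 to first 1
Round 4: Cedarfen=47 Juniper=47 → close Juniper (overflow 37)
  47÷1 = 47 each, +1 to first 0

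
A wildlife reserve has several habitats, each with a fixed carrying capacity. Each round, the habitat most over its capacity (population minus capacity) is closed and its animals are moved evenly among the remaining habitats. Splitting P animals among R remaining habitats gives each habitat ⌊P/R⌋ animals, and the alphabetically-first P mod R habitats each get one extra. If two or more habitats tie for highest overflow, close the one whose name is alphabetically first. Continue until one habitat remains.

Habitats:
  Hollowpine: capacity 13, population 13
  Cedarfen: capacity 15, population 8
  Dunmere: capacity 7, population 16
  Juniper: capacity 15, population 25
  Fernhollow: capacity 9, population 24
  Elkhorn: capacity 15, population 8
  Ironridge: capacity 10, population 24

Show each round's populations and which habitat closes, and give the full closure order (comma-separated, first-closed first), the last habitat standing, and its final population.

Closure order: Fernhollow, Ironridge, Dunmere, Juniper, Hollowpine, Cedarfen
Last habitat: Elkhorn with 118 animals

Round 1: Cedarfen=8 Dunmere=16 Elkhorn=8 Fernhollow=24 Hollowpine=13 Ironridge=24 Juniper=25 → close Fernhollow (overflow 15)
  24÷6 = 4 each, +1 to first 0
Round 2: Cedarfen=12 Dunmere=20 Elkhorn=12 Hollowpine=17 Ironridge=28 Juniper=29 → close Ironridge (overflow 18)
  28÷5 = 5 each, +1 to first 3
Round 3: Cedarfen=18 Dunmere=26 Elkhorn=18 Hollowpine=22 Juniper=34 → close Dunmere (overflow 19)
  26÷4 = 6 each, +1 to first 2
Round 4: Cedarfen=25 Elkhorn=25 Hollowpine=28 Juniper=40 → close Juniper (overflow 25)
  40÷3 = 13 each, +1 to first 1
Round 5: Cedarfen=39 Elkhorn=38 Hollowpine=41 → close Hollowpine (overflow 28)
  41÷2 = 20 each, +1 to first 1
Round 6: Cedarfen=60 Elkhorn=58 → close Cedarfen (overflow 45)
  60÷1 = 60 each, +1 to first 0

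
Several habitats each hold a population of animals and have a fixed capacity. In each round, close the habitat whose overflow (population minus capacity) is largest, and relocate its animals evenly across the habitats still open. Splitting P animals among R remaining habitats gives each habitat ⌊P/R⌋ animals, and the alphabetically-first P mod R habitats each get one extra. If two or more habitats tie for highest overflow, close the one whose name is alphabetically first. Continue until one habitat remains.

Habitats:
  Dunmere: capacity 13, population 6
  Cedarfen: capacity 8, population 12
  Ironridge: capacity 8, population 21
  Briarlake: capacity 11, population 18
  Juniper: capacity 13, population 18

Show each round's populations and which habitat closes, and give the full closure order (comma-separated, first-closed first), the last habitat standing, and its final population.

Closure order: Ironridge, Briarlake, Juniper, Cedarfen
Last habitat: Dunmere with 75 animals

Round 1: Briarlake=18 Cedarfen=12 Dunmere=6 Ironridge=21 Juniper=18 → close Ironridge (overflow 13)
  21÷4 = 5 each, +1 to first 1
Round 2: Briarlake=24 Cedarfen=17 Dunmere=11 Juniper=23 → close Briarlake (overflow 13)
  24÷3 = 8 each, +1 to first 0
Round 3: Cedarfen=25 Dunmere=19 Juniper=31 → close Juniper (overflow 18)
  31÷2 = 15 each, +1 to first 1
Round 4: Cedarfen=41 Dunmere=34 → close Cedarfen (overflow 33)
  41÷1 = 41 each, +1 to first 0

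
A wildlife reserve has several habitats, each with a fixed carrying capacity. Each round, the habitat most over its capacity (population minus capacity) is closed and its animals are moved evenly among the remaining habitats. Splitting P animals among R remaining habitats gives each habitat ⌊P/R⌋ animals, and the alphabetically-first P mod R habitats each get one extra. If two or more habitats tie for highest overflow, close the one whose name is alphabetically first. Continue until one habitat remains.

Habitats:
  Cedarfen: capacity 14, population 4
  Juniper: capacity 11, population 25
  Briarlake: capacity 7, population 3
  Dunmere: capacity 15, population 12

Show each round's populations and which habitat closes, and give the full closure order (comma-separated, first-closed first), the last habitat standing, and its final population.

Closure order: Juniper, Briarlake, Dunmere
Last habitat: Cedarfen with 44 animals

Round 1: Briarlake=3 Cedarfen=4 Dunmere=12 Juniper=25 → close Juniper (overflow 14)
  25÷3 = 8 each, +1 to first 1
Round 2: Briarlake=12 Cedarfen=12 Dunmere=20 → close Briarlake (overflow 5)
  12÷2 = 6 each, +1 to first 0
Round 3: Cedarfen=18 Dunmere=26 → close Dunmere (overflow 11)
  26÷1 = 26 each, +1 to first 0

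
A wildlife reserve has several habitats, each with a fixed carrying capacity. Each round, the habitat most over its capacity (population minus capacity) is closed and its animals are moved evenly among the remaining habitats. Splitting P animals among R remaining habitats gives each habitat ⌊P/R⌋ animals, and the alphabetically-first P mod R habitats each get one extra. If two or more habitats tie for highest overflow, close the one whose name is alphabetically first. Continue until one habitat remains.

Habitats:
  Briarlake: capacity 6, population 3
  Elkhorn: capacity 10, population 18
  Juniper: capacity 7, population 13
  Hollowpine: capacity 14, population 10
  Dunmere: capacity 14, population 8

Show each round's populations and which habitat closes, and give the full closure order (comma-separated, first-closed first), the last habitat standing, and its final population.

Closure order: Elkhorn, Juniper, Briarlake, Dunmere
Last habitat: Hollowpine with 52 animals

Round 1: Briarlake=3 Dunmere=8 Elkhorn=18 Hollowpine=10 Juniper=13 → close Elkhorn (overflow 8)
  18÷4 = 4 each, +1 to first 2
Round 2: Briarlake=8 Dunmere=13 Hollowpine=14 Juniper=17 → close Juniper (overflow 10)
  17÷3 = 5 each, +1 to first 2
Round 3: Briarlake=14 Dunmere=19 Hollowpine=19 → close Briarlake (overflow 8)
  14÷2 = 7 each, +1 to first 0
Round 4: Dunmere=26 Hollowpine=26 → close Dunmere (overflow 12)
  26÷1 = 26 each, +1 to first 0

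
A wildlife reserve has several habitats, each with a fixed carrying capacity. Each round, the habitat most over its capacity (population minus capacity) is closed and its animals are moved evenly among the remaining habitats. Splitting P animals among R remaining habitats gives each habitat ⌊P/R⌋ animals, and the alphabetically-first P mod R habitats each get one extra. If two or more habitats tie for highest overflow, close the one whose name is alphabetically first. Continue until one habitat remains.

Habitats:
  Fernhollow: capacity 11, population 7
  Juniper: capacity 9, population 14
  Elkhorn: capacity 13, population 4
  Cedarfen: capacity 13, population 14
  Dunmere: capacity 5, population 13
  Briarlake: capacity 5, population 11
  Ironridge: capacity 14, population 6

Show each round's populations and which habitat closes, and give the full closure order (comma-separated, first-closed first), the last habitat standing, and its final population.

Closure order: Dunmere, Briarlake, Juniper, Cedarfen, Fernhollow, Elkhorn
Last habitat: Ironridge with 69 animals

Round 1: Briarlake=11 Cedarfen=14 Dunmere=13 Elkhorn=4 Fernhollow=7 Ironridge=6 Juniper=14 → close Dunmere (overflow 8)
  13÷6 = 2 each, +1 to first 1
Round 2: Briarlake=14 Cedarfen=16 Elkhorn=6 Fernhollow=9 Ironridge=8 Juniper=16 → close Briarlake (overflow 9)
  14÷5 = 2 each, +1 to first 4
Round 3: Cedarfen=19 Elkhorn=9 Fernhollow=12 Ironridge=11 Juniper=18 → close Juniper (overflow 9)
  18÷4 = 4 each, +1 to first 2
Round 4: Cedarfen=24 Elkhorn=14 Fernhollow=16 Ironridge=15 → close Cedarfen (overflow 11)
  24÷3 = 8 each, +1 to first 0
Round 5: Elkhorn=22 Fernhollow=24 Ironridge=23 → close Fernhollow (overflow 13)
  24÷2 = 12 each, +1 to first 0
Round 6: Elkhorn=34 Ironridge=35 → close Elkhorn (overflow 21)
  34÷1 = 34 each, +1 to first 0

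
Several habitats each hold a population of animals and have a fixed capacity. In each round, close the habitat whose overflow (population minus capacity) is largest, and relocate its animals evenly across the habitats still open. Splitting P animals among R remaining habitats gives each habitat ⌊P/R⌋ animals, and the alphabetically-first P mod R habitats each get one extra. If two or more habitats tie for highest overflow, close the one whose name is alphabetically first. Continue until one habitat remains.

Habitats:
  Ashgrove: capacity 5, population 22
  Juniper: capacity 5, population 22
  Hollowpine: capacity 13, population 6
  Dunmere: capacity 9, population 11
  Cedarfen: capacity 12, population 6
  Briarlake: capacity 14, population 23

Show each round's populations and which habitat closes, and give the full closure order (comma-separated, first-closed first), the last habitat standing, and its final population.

Round 1: Ashgrove=22 Briarlake=23 Cedarfen=6 Dunmere=11 Hollowpine=6 Juniper=22 → close Ashgrove (overflow 17)
  22÷5 = 4 each, +1 to first 2
Round 2: Briarlake=28 Cedarfen=11 Dunmere=15 Hollowpine=10 Juniper=26 → close Juniper (overflow 21)
  26÷4 = 6 each, +1 to first 2
Round 3: Briarlake=35 Cedarfen=18 Dunmere=21 Hollowpine=16 → close Briarlake (overflow 21)
  35÷3 = 11 each, +1 to first 2
Round 4: Cedarfen=30 Dunmere=33 Hollowpine=27 → close Dunmere (overflow 24)
  33÷2 = 16 each, +1 to first 1
Round 5: Cedarfen=47 Hollowpine=43 → close Cedarfen (overflow 35)
  47÷1 = 47 each, +1 to first 0

Closure order: Ashgrove, Juniper, Briarlake, Dunmere, Cedarfen
Last habitat: Hollowpine with 90 animals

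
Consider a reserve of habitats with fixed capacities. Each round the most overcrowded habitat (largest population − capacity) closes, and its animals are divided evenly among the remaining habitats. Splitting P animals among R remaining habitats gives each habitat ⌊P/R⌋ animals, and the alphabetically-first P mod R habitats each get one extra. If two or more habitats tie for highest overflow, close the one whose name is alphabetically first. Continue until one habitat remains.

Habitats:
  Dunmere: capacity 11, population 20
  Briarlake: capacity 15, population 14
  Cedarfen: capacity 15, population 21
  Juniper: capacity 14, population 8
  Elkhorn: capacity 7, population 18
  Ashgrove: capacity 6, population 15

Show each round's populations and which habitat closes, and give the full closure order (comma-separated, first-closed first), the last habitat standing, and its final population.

Round 1: Ashgrove=15 Briarlake=14 Cedarfen=21 Dunmere=20 Elkhorn=18 Juniper=8 → close Elkhorn (overflow 11)
  18÷5 = 3 each, +1 to first 3
Round 2: Ashgrove=19 Briarlake=18 Cedarfen=25 Dunmere=23 Juniper=11 → close Ashgrove (overflow 13)
  19÷4 = 4 each, +1 to first 3
Round 3: Briarlake=23 Cedarfen=30 Dunmere=28 Juniper=15 → close Dunmere (overflow 17)
  28÷3 = 9 each, +1 to first 1
Round 4: Briarlake=33 Cedarfen=39 Juniper=24 → close Cedarfen (overflow 24)
  39÷2 = 19 each, +1 to first 1
Round 5: Briarlake=53 Juniper=43 → close Briarlake (overflow 38)
  53÷1 = 53 each, +1 to first 0

Closure order: Elkhorn, Ashgrove, Dunmere, Cedarfen, Briarlake
Last habitat: Juniper with 96 animals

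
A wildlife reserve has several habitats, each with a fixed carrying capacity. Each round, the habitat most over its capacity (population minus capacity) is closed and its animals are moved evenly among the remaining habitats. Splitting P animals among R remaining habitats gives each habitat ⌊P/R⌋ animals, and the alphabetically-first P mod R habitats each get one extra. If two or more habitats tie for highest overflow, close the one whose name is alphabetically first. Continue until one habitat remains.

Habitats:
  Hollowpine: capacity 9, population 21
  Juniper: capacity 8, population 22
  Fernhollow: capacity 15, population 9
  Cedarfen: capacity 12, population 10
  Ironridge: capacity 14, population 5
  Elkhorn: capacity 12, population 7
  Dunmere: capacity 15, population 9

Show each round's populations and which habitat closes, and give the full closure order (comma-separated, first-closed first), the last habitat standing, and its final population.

Closure order: Juniper, Hollowpine, Cedarfen, Elkhorn, Dunmere, Fernhollow
Last habitat: Ironridge with 83 animals

Round 1: Cedarfen=10 Dunmere=9 Elkhorn=7 Fernhollow=9 Hollowpine=21 Ironridge=5 Juniper=22 → close Juniper (overflow 14)
  22÷6 = 3 each, +1 to first 4
Round 2: Cedarfen=14 Dunmere=13 Elkhorn=11 Fernhollow=13 Hollowpine=24 Ironridge=8 → close Hollowpine (overflow 15)
  24÷5 = 4 each, +1 to first 4
Round 3: Cedarfen=19 Dunmere=18 Elkhorn=16 Fernhollow=18 Ironridge=12 → close Cedarfen (overflow 7)
  19÷4 = 4 each, +1 to first 3
Round 4: Dunmere=23 Elkhorn=21 Fernhollow=23 Ironridge=16 → close Elkhorn (overflow 9)
  21÷3 = 7 each, +1 to first 0
Round 5: Dunmere=30 Fernhollow=30 Ironridge=23 → close Dunmere (overflow 15)
  30÷2 = 15 each, +1 to first 0
Round 6: Fernhollow=45 Ironridge=38 → close Fernhollow (overflow 30)
  45÷1 = 45 each, +1 to first 0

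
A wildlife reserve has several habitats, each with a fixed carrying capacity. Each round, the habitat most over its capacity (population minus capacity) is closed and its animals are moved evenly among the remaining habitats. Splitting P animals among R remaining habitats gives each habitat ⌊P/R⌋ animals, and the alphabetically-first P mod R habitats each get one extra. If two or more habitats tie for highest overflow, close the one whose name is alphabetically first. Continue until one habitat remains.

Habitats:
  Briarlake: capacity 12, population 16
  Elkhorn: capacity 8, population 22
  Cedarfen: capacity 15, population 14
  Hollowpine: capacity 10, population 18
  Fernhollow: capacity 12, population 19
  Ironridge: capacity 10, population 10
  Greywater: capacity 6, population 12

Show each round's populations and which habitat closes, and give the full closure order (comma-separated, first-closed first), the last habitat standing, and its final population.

Closure order: Elkhorn, Fernhollow, Greywater, Hollowpine, Briarlake, Cedarfen
Last habitat: Ironridge with 111 animals

Round 1: Briarlake=16 Cedarfen=14 Elkhorn=22 Fernhollow=19 Greywater=12 Hollowpine=18 Ironridge=10 → close Elkhorn (overflow 14)
  22÷6 = 3 each, +1 to first 4
Round 2: Briarlake=20 Cedarfen=18 Fernhollow=23 Greywater=16 Hollowpine=21 Ironridge=13 → close Fernhollow (overflow 11)
  23÷5 = 4 each, +1 to first 3
Round 3: Briarlake=25 Cedarfen=23 Greywater=21 Hollowpine=25 Ironridge=17 → close Greywater (overflow 15)
  21÷4 = 5 each, +1 to first 1
Round 4: Briarlake=31 Cedarfen=28 Hollowpine=30 Ironridge=22 → close Hollowpine (overflow 20)
  30÷3 = 10 each, +1 to first 0
Round 5: Briarlake=41 Cedarfen=38 Ironridge=32 → close Briarlake (overflow 29)
  41÷2 = 20 each, +1 to first 1
Round 6: Cedarfen=59 Ironridge=52 → close Cedarfen (overflow 44)
  59÷1 = 59 each, +1 to first 0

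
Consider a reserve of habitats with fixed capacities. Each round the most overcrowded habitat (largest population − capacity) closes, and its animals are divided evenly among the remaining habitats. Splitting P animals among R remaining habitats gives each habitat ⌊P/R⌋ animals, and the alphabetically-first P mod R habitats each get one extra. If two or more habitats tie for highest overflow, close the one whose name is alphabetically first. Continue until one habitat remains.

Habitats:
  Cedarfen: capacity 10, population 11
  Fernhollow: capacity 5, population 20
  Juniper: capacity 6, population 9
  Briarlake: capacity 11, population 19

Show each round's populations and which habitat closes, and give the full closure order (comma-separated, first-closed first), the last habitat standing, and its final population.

Round 1: Briarlake=19 Cedarfen=11 Fernhollow=20 Juniper=9 → close Fernhollow (overflow 15)
  20÷3 = 6 each, +1 to first 2
Round 2: Briarlake=26 Cedarfen=18 Juniper=15 → close Briarlake (overflow 15)
  26÷2 = 13 each, +1 to first 0
Round 3: Cedarfen=31 Juniper=28 → close Juniper (overflow 22)
  28÷1 = 28 each, +1 to first 0

Closure order: Fernhollow, Briarlake, Juniper
Last habitat: Cedarfen with 59 animals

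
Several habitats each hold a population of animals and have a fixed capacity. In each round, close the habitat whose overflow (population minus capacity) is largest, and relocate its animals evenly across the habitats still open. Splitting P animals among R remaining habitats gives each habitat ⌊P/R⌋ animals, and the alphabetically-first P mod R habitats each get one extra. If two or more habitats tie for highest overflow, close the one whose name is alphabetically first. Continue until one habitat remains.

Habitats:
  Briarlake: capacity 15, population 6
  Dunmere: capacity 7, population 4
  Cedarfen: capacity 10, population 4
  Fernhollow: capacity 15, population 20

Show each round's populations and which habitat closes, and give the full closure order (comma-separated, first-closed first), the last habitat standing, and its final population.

Closure order: Fernhollow, Dunmere, Cedarfen
Last habitat: Briarlake with 34 animals

Round 1: Briarlake=6 Cedarfen=4 Dunmere=4 Fernhollow=20 → close Fernhollow (overflow 5)
  20÷3 = 6 each, +1 to first 2
Round 2: Briarlake=13 Cedarfen=11 Dunmere=10 → close Dunmere (overflow 3)
  10÷2 = 5 each, +1 to first 0
Round 3: Briarlake=18 Cedarfen=16 → close Cedarfen (overflow 6)
  16÷1 = 16 each, +1 to first 0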